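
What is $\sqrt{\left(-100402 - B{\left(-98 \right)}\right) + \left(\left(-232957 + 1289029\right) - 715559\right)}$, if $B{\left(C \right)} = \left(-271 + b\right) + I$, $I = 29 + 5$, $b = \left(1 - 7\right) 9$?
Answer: $\sqrt{240402} \approx 490.31$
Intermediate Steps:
$b = -54$ ($b = \left(-6\right) 9 = -54$)
$I = 34$
$B{\left(C \right)} = -291$ ($B{\left(C \right)} = \left(-271 - 54\right) + 34 = -325 + 34 = -291$)
$\sqrt{\left(-100402 - B{\left(-98 \right)}\right) + \left(\left(-232957 + 1289029\right) - 715559\right)} = \sqrt{\left(-100402 - -291\right) + \left(\left(-232957 + 1289029\right) - 715559\right)} = \sqrt{\left(-100402 + 291\right) + \left(1056072 - 715559\right)} = \sqrt{-100111 + 340513} = \sqrt{240402}$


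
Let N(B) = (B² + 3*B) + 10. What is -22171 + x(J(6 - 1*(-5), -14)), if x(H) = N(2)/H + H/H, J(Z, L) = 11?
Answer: -243850/11 ≈ -22168.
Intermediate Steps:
N(B) = 10 + B² + 3*B
x(H) = 1 + 20/H (x(H) = (10 + 2² + 3*2)/H + H/H = (10 + 4 + 6)/H + 1 = 20/H + 1 = 1 + 20/H)
-22171 + x(J(6 - 1*(-5), -14)) = -22171 + (20 + 11)/11 = -22171 + (1/11)*31 = -22171 + 31/11 = -243850/11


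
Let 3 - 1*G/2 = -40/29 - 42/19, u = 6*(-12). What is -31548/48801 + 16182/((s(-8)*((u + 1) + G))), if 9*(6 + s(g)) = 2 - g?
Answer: 645314573455/11401507766 ≈ 56.599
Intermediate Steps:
u = -72
s(g) = -52/9 - g/9 (s(g) = -6 + (2 - g)/9 = -6 + (2/9 - g/9) = -52/9 - g/9)
G = 7262/551 (G = 6 - 2*(-40/29 - 42/19) = 6 - 2*(-1978/551) = 6 + 3956/551 = 7262/551 ≈ 13.180)
-31548/48801 + 16182/((s(-8)*((u + 1) + G))) = -31548/48801 + 16182/(((-52/9 - ⅑*(-8))*((-72 + 1) + 7262/551))) = -31548*1/48801 + 16182/(((-52/9 + 8/9)*(-71 + 7262/551))) = -10516/16267 + 16182/((-44/9*(-31859/551))) = -10516/16267 + 16182/(1401796/4959) = -10516/16267 + 16182*(4959/1401796) = -10516/16267 + 40123269/700898 = 645314573455/11401507766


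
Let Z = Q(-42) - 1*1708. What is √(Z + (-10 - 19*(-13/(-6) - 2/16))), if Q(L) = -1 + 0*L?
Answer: I*√253122/12 ≈ 41.926*I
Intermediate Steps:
Q(L) = -1 (Q(L) = -1 + 0 = -1)
Z = -1709 (Z = -1 - 1*1708 = -1 - 1708 = -1709)
√(Z + (-10 - 19*(-13/(-6) - 2/16))) = √(-1709 + (-10 - 19*(-13/(-6) - 2/16))) = √(-1709 + (-10 - 19*(-13*(-⅙) - 2*1/16))) = √(-1709 + (-10 - 19*(13/6 - ⅛))) = √(-1709 + (-10 - 19*49/24)) = √(-1709 + (-10 - 931/24)) = √(-1709 - 1171/24) = √(-42187/24) = I*√253122/12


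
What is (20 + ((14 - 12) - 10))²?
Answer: 144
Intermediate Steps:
(20 + ((14 - 12) - 10))² = (20 + (2 - 10))² = (20 - 8)² = 12² = 144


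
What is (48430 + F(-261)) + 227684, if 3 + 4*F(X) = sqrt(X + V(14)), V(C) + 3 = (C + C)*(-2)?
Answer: 1104453/4 + 2*I*sqrt(5) ≈ 2.7611e+5 + 4.4721*I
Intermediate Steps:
V(C) = -3 - 4*C (V(C) = -3 + (C + C)*(-2) = -3 + (2*C)*(-2) = -3 - 4*C)
F(X) = -3/4 + sqrt(-59 + X)/4 (F(X) = -3/4 + sqrt(X + (-3 - 4*14))/4 = -3/4 + sqrt(X + (-3 - 56))/4 = -3/4 + sqrt(X - 59)/4 = -3/4 + sqrt(-59 + X)/4)
(48430 + F(-261)) + 227684 = (48430 + (-3/4 + sqrt(-59 - 261)/4)) + 227684 = (48430 + (-3/4 + sqrt(-320)/4)) + 227684 = (48430 + (-3/4 + (8*I*sqrt(5))/4)) + 227684 = (48430 + (-3/4 + 2*I*sqrt(5))) + 227684 = (193717/4 + 2*I*sqrt(5)) + 227684 = 1104453/4 + 2*I*sqrt(5)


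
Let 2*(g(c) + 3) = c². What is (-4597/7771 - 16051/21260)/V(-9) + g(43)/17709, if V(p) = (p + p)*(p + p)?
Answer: 5042988912199/105326270825040 ≈ 0.047880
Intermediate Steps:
g(c) = -3 + c²/2
V(p) = 4*p² (V(p) = (2*p)*(2*p) = 4*p²)
(-4597/7771 - 16051/21260)/V(-9) + g(43)/17709 = (-4597/7771 - 16051/21260)/((4*(-9)²)) + (-3 + (½)*43²)/17709 = (-4597*1/7771 - 16051*1/21260)/((4*81)) + (-3 + (½)*1849)*(1/17709) = (-4597/7771 - 16051/21260)/324 + (-3 + 1849/2)*(1/17709) = -222464541/165211460*1/324 + (1843/2)*(1/17709) = -74154847/17842837680 + 1843/35418 = 5042988912199/105326270825040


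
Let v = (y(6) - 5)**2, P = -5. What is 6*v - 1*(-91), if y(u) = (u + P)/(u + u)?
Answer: 5665/24 ≈ 236.04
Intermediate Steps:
y(u) = (-5 + u)/(2*u) (y(u) = (u - 5)/(u + u) = (-5 + u)/((2*u)) = (-5 + u)*(1/(2*u)) = (-5 + u)/(2*u))
v = 3481/144 (v = ((1/2)*(-5 + 6)/6 - 5)**2 = ((1/2)*(1/6)*1 - 5)**2 = (1/12 - 5)**2 = (-59/12)**2 = 3481/144 ≈ 24.174)
6*v - 1*(-91) = 6*(3481/144) - 1*(-91) = 3481/24 + 91 = 5665/24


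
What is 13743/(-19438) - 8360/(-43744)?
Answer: -27417007/53143492 ≈ -0.51591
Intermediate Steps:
13743/(-19438) - 8360/(-43744) = 13743*(-1/19438) - 8360*(-1/43744) = -13743/19438 + 1045/5468 = -27417007/53143492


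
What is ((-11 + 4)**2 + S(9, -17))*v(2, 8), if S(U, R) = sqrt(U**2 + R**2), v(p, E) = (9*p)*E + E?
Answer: 7448 + 152*sqrt(370) ≈ 10372.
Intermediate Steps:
v(p, E) = E + 9*E*p (v(p, E) = 9*E*p + E = E + 9*E*p)
S(U, R) = sqrt(R**2 + U**2)
((-11 + 4)**2 + S(9, -17))*v(2, 8) = ((-11 + 4)**2 + sqrt((-17)**2 + 9**2))*(8*(1 + 9*2)) = ((-7)**2 + sqrt(289 + 81))*(8*(1 + 18)) = (49 + sqrt(370))*(8*19) = (49 + sqrt(370))*152 = 7448 + 152*sqrt(370)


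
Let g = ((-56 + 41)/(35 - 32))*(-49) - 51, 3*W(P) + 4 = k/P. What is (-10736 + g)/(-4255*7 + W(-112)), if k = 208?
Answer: 110691/312763 ≈ 0.35391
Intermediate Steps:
W(P) = -4/3 + 208/(3*P) (W(P) = -4/3 + (208/P)/3 = -4/3 + 208/(3*P))
g = 194 (g = -15/3*(-49) - 51 = -15*1/3*(-49) - 51 = -5*(-49) - 51 = 245 - 51 = 194)
(-10736 + g)/(-4255*7 + W(-112)) = (-10736 + 194)/(-4255*7 + (4/3)*(52 - 1*(-112))/(-112)) = -10542/(-29785 + (4/3)*(-1/112)*(52 + 112)) = -10542/(-29785 + (4/3)*(-1/112)*164) = -10542/(-29785 - 41/21) = -10542/(-625526/21) = -10542*(-21/625526) = 110691/312763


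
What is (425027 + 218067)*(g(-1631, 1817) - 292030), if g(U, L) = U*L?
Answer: -2093629173358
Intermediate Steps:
g(U, L) = L*U
(425027 + 218067)*(g(-1631, 1817) - 292030) = (425027 + 218067)*(1817*(-1631) - 292030) = 643094*(-2963527 - 292030) = 643094*(-3255557) = -2093629173358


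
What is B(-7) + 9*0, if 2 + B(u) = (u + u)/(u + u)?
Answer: -1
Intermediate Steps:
B(u) = -1 (B(u) = -2 + (u + u)/(u + u) = -2 + (2*u)/((2*u)) = -2 + (2*u)*(1/(2*u)) = -2 + 1 = -1)
B(-7) + 9*0 = -1 + 9*0 = -1 + 0 = -1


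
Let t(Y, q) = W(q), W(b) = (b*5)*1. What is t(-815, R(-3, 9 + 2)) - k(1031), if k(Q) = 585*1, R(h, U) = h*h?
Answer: -540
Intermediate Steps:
W(b) = 5*b (W(b) = (5*b)*1 = 5*b)
R(h, U) = h**2
t(Y, q) = 5*q
k(Q) = 585
t(-815, R(-3, 9 + 2)) - k(1031) = 5*(-3)**2 - 1*585 = 5*9 - 585 = 45 - 585 = -540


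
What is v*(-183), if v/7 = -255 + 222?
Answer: 42273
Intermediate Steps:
v = -231 (v = 7*(-255 + 222) = 7*(-33) = -231)
v*(-183) = -231*(-183) = 42273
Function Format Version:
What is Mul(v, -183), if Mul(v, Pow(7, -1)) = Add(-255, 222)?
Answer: 42273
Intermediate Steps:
v = -231 (v = Mul(7, Add(-255, 222)) = Mul(7, -33) = -231)
Mul(v, -183) = Mul(-231, -183) = 42273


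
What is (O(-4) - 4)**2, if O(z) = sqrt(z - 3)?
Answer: (4 - I*sqrt(7))**2 ≈ 9.0 - 21.166*I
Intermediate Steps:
O(z) = sqrt(-3 + z)
(O(-4) - 4)**2 = (sqrt(-3 - 4) - 4)**2 = (sqrt(-7) - 4)**2 = (I*sqrt(7) - 4)**2 = (-4 + I*sqrt(7))**2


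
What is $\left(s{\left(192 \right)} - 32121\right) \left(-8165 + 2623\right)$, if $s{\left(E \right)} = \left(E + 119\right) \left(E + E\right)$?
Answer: $-483833226$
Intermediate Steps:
$s{\left(E \right)} = 2 E \left(119 + E\right)$ ($s{\left(E \right)} = \left(119 + E\right) 2 E = 2 E \left(119 + E\right)$)
$\left(s{\left(192 \right)} - 32121\right) \left(-8165 + 2623\right) = \left(2 \cdot 192 \left(119 + 192\right) - 32121\right) \left(-8165 + 2623\right) = \left(2 \cdot 192 \cdot 311 - 32121\right) \left(-5542\right) = \left(119424 - 32121\right) \left(-5542\right) = 87303 \left(-5542\right) = -483833226$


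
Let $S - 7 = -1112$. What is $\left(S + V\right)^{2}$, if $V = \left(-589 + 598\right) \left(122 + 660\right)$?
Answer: $35200489$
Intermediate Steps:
$S = -1105$ ($S = 7 - 1112 = -1105$)
$V = 7038$ ($V = 9 \cdot 782 = 7038$)
$\left(S + V\right)^{2} = \left(-1105 + 7038\right)^{2} = 5933^{2} = 35200489$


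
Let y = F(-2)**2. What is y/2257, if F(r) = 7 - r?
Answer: 81/2257 ≈ 0.035888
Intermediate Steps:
y = 81 (y = (7 - 1*(-2))**2 = (7 + 2)**2 = 9**2 = 81)
y/2257 = 81/2257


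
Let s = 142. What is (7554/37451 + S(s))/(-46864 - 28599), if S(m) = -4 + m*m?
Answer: -755019714/2826164813 ≈ -0.26715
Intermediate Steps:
S(m) = -4 + m²
(7554/37451 + S(s))/(-46864 - 28599) = (7554/37451 + (-4 + 142²))/(-46864 - 28599) = (7554*(1/37451) + (-4 + 20164))/(-75463) = (7554/37451 + 20160)*(-1/75463) = (755019714/37451)*(-1/75463) = -755019714/2826164813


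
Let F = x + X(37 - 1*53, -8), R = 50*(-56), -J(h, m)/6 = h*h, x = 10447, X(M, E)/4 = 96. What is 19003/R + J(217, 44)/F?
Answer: -996916693/30326800 ≈ -32.872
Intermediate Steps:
X(M, E) = 384 (X(M, E) = 4*96 = 384)
J(h, m) = -6*h² (J(h, m) = -6*h*h = -6*h²)
R = -2800
F = 10831 (F = 10447 + 384 = 10831)
19003/R + J(217, 44)/F = 19003/(-2800) - 6*217²/10831 = 19003*(-1/2800) - 6*47089*(1/10831) = -19003/2800 - 282534*1/10831 = -19003/2800 - 282534/10831 = -996916693/30326800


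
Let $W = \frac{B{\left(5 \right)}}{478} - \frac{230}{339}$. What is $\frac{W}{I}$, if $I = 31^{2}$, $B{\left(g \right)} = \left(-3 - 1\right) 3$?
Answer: $- \frac{57004}{77861181} \approx -0.00073212$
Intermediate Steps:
$B{\left(g \right)} = -12$ ($B{\left(g \right)} = \left(-4\right) 3 = -12$)
$I = 961$
$W = - \frac{57004}{81021}$ ($W = - \frac{12}{478} - \frac{230}{339} = \left(-12\right) \frac{1}{478} - \frac{230}{339} = - \frac{6}{239} - \frac{230}{339} = - \frac{57004}{81021} \approx -0.70357$)
$\frac{W}{I} = - \frac{57004}{81021 \cdot 961} = \left(- \frac{57004}{81021}\right) \frac{1}{961} = - \frac{57004}{77861181}$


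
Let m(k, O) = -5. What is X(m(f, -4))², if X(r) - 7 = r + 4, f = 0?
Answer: 36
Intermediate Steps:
X(r) = 11 + r (X(r) = 7 + (r + 4) = 7 + (4 + r) = 11 + r)
X(m(f, -4))² = (11 - 5)² = 6² = 36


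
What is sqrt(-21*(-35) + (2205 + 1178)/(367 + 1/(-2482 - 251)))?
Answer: sqrt(748704927847890)/1003010 ≈ 27.280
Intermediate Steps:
sqrt(-21*(-35) + (2205 + 1178)/(367 + 1/(-2482 - 251))) = sqrt(735 + 3383/(367 + 1/(-2733))) = sqrt(735 + 3383/(367 - 1/2733)) = sqrt(735 + 3383/(1003010/2733)) = sqrt(735 + 3383*(2733/1003010)) = sqrt(735 + 9245739/1003010) = sqrt(746458089/1003010) = sqrt(748704927847890)/1003010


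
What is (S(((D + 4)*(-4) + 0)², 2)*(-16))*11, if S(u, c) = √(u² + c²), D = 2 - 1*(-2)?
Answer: -352*√262145 ≈ -1.8022e+5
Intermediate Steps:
D = 4 (D = 2 + 2 = 4)
S(u, c) = √(c² + u²)
(S(((D + 4)*(-4) + 0)², 2)*(-16))*11 = (√(2² + (((4 + 4)*(-4) + 0)²)²)*(-16))*11 = (√(4 + ((8*(-4) + 0)²)²)*(-16))*11 = (√(4 + ((-32 + 0)²)²)*(-16))*11 = (√(4 + ((-32)²)²)*(-16))*11 = (√(4 + 1024²)*(-16))*11 = (√(4 + 1048576)*(-16))*11 = (√1048580*(-16))*11 = ((2*√262145)*(-16))*11 = -32*√262145*11 = -352*√262145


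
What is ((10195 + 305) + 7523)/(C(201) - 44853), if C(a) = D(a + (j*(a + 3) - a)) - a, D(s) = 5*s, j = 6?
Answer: -18023/38934 ≈ -0.46291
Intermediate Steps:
C(a) = 90 + 29*a (C(a) = 5*(a + (6*(a + 3) - a)) - a = 5*(a + (6*(3 + a) - a)) - a = 5*(a + ((18 + 6*a) - a)) - a = 5*(a + (18 + 5*a)) - a = 5*(18 + 6*a) - a = (90 + 30*a) - a = 90 + 29*a)
((10195 + 305) + 7523)/(C(201) - 44853) = ((10195 + 305) + 7523)/((90 + 29*201) - 44853) = (10500 + 7523)/((90 + 5829) - 44853) = 18023/(5919 - 44853) = 18023/(-38934) = 18023*(-1/38934) = -18023/38934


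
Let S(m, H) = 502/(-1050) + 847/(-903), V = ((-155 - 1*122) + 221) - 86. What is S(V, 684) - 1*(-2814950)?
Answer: 21182488094/7525 ≈ 2.8149e+6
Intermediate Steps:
V = -142 (V = ((-155 - 122) + 221) - 86 = (-277 + 221) - 86 = -56 - 86 = -142)
S(m, H) = -10656/7525 (S(m, H) = 502*(-1/1050) + 847*(-1/903) = -251/525 - 121/129 = -10656/7525)
S(V, 684) - 1*(-2814950) = -10656/7525 - 1*(-2814950) = -10656/7525 + 2814950 = 21182488094/7525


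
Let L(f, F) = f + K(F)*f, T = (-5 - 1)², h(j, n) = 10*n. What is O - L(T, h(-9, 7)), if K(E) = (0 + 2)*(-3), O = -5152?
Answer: -4972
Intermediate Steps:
T = 36 (T = (-6)² = 36)
K(E) = -6 (K(E) = 2*(-3) = -6)
L(f, F) = -5*f (L(f, F) = f - 6*f = -5*f)
O - L(T, h(-9, 7)) = -5152 - (-5)*36 = -5152 - 1*(-180) = -5152 + 180 = -4972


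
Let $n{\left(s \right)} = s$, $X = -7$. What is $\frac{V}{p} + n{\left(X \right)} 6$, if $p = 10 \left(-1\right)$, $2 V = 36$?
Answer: $- \frac{219}{5} \approx -43.8$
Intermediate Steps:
$V = 18$ ($V = \frac{1}{2} \cdot 36 = 18$)
$p = -10$
$\frac{V}{p} + n{\left(X \right)} 6 = \frac{18}{-10} - 42 = 18 \left(- \frac{1}{10}\right) - 42 = - \frac{9}{5} - 42 = - \frac{219}{5}$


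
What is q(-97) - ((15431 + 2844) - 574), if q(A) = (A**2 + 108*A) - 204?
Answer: -18972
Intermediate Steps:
q(A) = -204 + A**2 + 108*A
q(-97) - ((15431 + 2844) - 574) = (-204 + (-97)**2 + 108*(-97)) - ((15431 + 2844) - 574) = (-204 + 9409 - 10476) - (18275 - 574) = -1271 - 1*17701 = -1271 - 17701 = -18972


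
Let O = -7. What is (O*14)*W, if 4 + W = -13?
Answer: 1666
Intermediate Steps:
W = -17 (W = -4 - 13 = -17)
(O*14)*W = -7*14*(-17) = -98*(-17) = 1666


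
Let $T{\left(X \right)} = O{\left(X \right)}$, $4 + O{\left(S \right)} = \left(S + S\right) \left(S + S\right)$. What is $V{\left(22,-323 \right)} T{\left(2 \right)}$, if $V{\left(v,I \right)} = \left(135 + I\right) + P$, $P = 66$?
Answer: $-1464$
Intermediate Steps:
$O{\left(S \right)} = -4 + 4 S^{2}$ ($O{\left(S \right)} = -4 + \left(S + S\right) \left(S + S\right) = -4 + 2 S 2 S = -4 + 4 S^{2}$)
$T{\left(X \right)} = -4 + 4 X^{2}$
$V{\left(v,I \right)} = 201 + I$ ($V{\left(v,I \right)} = \left(135 + I\right) + 66 = 201 + I$)
$V{\left(22,-323 \right)} T{\left(2 \right)} = \left(201 - 323\right) \left(-4 + 4 \cdot 2^{2}\right) = - 122 \left(-4 + 4 \cdot 4\right) = - 122 \left(-4 + 16\right) = \left(-122\right) 12 = -1464$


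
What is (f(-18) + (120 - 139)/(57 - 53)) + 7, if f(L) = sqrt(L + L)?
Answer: 9/4 + 6*I ≈ 2.25 + 6.0*I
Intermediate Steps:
f(L) = sqrt(2)*sqrt(L) (f(L) = sqrt(2*L) = sqrt(2)*sqrt(L))
(f(-18) + (120 - 139)/(57 - 53)) + 7 = (sqrt(2)*sqrt(-18) + (120 - 139)/(57 - 53)) + 7 = (sqrt(2)*(3*I*sqrt(2)) - 19/4) + 7 = (6*I - 19*1/4) + 7 = (6*I - 19/4) + 7 = (-19/4 + 6*I) + 7 = 9/4 + 6*I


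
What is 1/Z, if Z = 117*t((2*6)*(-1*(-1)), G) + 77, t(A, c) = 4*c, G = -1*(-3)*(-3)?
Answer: -1/4135 ≈ -0.00024184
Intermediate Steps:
G = -9 (G = 3*(-3) = -9)
Z = -4135 (Z = 117*(4*(-9)) + 77 = 117*(-36) + 77 = -4212 + 77 = -4135)
1/Z = 1/(-4135) = -1/4135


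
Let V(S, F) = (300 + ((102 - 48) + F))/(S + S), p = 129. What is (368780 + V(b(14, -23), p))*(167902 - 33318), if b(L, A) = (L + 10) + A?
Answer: 49664389556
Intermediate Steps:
b(L, A) = 10 + A + L (b(L, A) = (10 + L) + A = 10 + A + L)
V(S, F) = (354 + F)/(2*S) (V(S, F) = (300 + (54 + F))/((2*S)) = (354 + F)*(1/(2*S)) = (354 + F)/(2*S))
(368780 + V(b(14, -23), p))*(167902 - 33318) = (368780 + (354 + 129)/(2*(10 - 23 + 14)))*(167902 - 33318) = (368780 + (1/2)*483/1)*134584 = (368780 + (1/2)*1*483)*134584 = (368780 + 483/2)*134584 = (738043/2)*134584 = 49664389556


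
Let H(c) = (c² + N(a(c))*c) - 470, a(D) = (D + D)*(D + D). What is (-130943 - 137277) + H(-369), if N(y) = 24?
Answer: -141385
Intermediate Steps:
a(D) = 4*D² (a(D) = (2*D)*(2*D) = 4*D²)
H(c) = -470 + c² + 24*c (H(c) = (c² + 24*c) - 470 = -470 + c² + 24*c)
(-130943 - 137277) + H(-369) = (-130943 - 137277) + (-470 + (-369)² + 24*(-369)) = -268220 + (-470 + 136161 - 8856) = -268220 + 126835 = -141385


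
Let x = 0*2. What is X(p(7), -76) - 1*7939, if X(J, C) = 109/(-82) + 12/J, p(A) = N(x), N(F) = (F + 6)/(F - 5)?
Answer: -651927/82 ≈ -7950.3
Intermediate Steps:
x = 0
N(F) = (6 + F)/(-5 + F)
p(A) = -6/5 (p(A) = (6 + 0)/(-5 + 0) = 6/(-5) = -⅕*6 = -6/5)
X(J, C) = -109/82 + 12/J (X(J, C) = 109*(-1/82) + 12/J = -109/82 + 12/J)
X(p(7), -76) - 1*7939 = (-109/82 + 12/(-6/5)) - 1*7939 = (-109/82 + 12*(-⅚)) - 7939 = (-109/82 - 10) - 7939 = -929/82 - 7939 = -651927/82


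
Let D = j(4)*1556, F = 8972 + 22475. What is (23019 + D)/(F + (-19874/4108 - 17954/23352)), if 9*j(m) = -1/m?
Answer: 826525023688/1131065010177 ≈ 0.73075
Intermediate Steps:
F = 31447
j(m) = -1/(9*m) (j(m) = (-1/m)/9 = -1/(9*m))
D = -389/9 (D = -⅑/4*1556 = -⅑*¼*1556 = -1/36*1556 = -389/9 ≈ -43.222)
(23019 + D)/(F + (-19874/4108 - 17954/23352)) = (23019 - 389/9)/(31447 + (-19874/4108 - 17954/23352)) = 206782/(9*(31447 + (-19874*1/4108 - 17954*1/23352))) = 206782/(9*(31447 + (-9937/2054 - 8977/11676))) = 206782/(9*(31447 - 67231585/11991252)) = 206782/(9*(377021670059/11991252)) = (206782/9)*(11991252/377021670059) = 826525023688/1131065010177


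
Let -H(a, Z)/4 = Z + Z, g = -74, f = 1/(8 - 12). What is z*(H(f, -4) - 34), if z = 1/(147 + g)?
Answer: -2/73 ≈ -0.027397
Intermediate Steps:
f = -1/4 (f = 1/(-4) = -1/4 ≈ -0.25000)
H(a, Z) = -8*Z (H(a, Z) = -4*(Z + Z) = -8*Z)
z = 1/73 (z = 1/(147 - 74) = 1/73 ≈ 0.013699)
z*(H(f, -4) - 34) = (-8*(-4) - 34)/73 = (32 - 34)/73 = (1/73)*(-2) = -2/73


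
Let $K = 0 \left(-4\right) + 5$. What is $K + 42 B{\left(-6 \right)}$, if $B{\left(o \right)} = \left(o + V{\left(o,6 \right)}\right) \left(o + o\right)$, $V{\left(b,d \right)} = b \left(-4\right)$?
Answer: $-9067$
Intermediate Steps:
$V{\left(b,d \right)} = - 4 b$
$K = 5$ ($K = 0 + 5 = 5$)
$B{\left(o \right)} = - 6 o^{2}$ ($B{\left(o \right)} = \left(o - 4 o\right) \left(o + o\right) = - 3 o 2 o = - 6 o^{2}$)
$K + 42 B{\left(-6 \right)} = 5 + 42 \left(- 6 \left(-6\right)^{2}\right) = 5 + 42 \left(\left(-6\right) 36\right) = 5 + 42 \left(-216\right) = 5 - 9072 = -9067$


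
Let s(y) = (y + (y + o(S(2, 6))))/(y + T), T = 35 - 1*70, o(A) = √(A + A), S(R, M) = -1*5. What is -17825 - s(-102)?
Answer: -2442229/137 + I*√10/137 ≈ -17827.0 + 0.023082*I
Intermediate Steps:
S(R, M) = -5
o(A) = √2*√A (o(A) = √(2*A) = √2*√A)
T = -35 (T = 35 - 70 = -35)
s(y) = (2*y + I*√10)/(-35 + y) (s(y) = (y + (y + √2*√(-5)))/(y - 35) = (y + (y + √2*(I*√5)))/(-35 + y) = (y + (y + I*√10))/(-35 + y) = (2*y + I*√10)/(-35 + y))
-17825 - s(-102) = -17825 - (2*(-102) + I*√10)/(-35 - 102) = -17825 - (-204 + I*√10)/(-137) = -17825 - (-1)*(-204 + I*√10)/137 = -17825 - (204/137 - I*√10/137) = -17825 + (-204/137 + I*√10/137) = -2442229/137 + I*√10/137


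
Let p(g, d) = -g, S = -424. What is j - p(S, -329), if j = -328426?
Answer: -328850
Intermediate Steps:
j - p(S, -329) = -328426 - (-1)*(-424) = -328426 - 1*424 = -328426 - 424 = -328850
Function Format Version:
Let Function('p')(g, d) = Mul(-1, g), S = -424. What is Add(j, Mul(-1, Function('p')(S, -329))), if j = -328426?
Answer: -328850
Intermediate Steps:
Add(j, Mul(-1, Function('p')(S, -329))) = Add(-328426, Mul(-1, Mul(-1, -424))) = Add(-328426, Mul(-1, 424)) = Add(-328426, -424) = -328850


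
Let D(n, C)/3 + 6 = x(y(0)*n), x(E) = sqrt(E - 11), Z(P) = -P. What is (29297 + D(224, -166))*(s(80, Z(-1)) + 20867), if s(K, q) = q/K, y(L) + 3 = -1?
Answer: 48877220719/80 + 5008083*I*sqrt(907)/80 ≈ 6.1097e+8 + 1.8853e+6*I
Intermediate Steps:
y(L) = -4 (y(L) = -3 - 1 = -4)
x(E) = sqrt(-11 + E)
D(n, C) = -18 + 3*sqrt(-11 - 4*n)
(29297 + D(224, -166))*(s(80, Z(-1)) + 20867) = (29297 + (-18 + 3*sqrt(-11 - 4*224)))*(-1*(-1)/80 + 20867) = (29297 + (-18 + 3*sqrt(-11 - 896)))*(1*(1/80) + 20867) = (29297 + (-18 + 3*sqrt(-907)))*(1/80 + 20867) = (29297 + (-18 + 3*(I*sqrt(907))))*(1669361/80) = (29297 + (-18 + 3*I*sqrt(907)))*(1669361/80) = (29279 + 3*I*sqrt(907))*(1669361/80) = 48877220719/80 + 5008083*I*sqrt(907)/80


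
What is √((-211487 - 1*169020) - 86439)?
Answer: I*√466946 ≈ 683.33*I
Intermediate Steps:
√((-211487 - 1*169020) - 86439) = √((-211487 - 169020) - 86439) = √(-380507 - 86439) = √(-466946) = I*√466946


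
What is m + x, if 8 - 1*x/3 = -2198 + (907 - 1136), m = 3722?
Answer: 11027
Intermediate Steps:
x = 7305 (x = 24 - 3*(-2198 + (907 - 1136)) = 24 - 3*(-2198 - 229) = 24 - 3*(-2427) = 24 + 7281 = 7305)
m + x = 3722 + 7305 = 11027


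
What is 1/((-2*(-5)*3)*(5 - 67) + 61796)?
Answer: 1/59936 ≈ 1.6684e-5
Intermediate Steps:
1/((-2*(-5)*3)*(5 - 67) + 61796) = 1/((10*3)*(-62) + 61796) = 1/(30*(-62) + 61796) = 1/(-1860 + 61796) = 1/59936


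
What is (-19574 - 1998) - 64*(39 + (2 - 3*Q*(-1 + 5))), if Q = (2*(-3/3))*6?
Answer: -33412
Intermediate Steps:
Q = -12 (Q = (2*(-3*1/3))*6 = (2*(-1))*6 = -2*6 = -12)
(-19574 - 1998) - 64*(39 + (2 - 3*Q*(-1 + 5))) = (-19574 - 1998) - 64*(39 + (2 - (-36)*(-1 + 5))) = -21572 - 64*(39 + (2 - (-36)*4)) = -21572 - 64*(39 + (2 - 3*(-48))) = -21572 - 64*(39 + (2 + 144)) = -21572 - 64*(39 + 146) = -21572 - 64*185 = -21572 - 11840 = -33412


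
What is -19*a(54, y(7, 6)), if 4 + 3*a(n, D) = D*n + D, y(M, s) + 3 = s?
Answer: -3059/3 ≈ -1019.7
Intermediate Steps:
y(M, s) = -3 + s
a(n, D) = -4/3 + D/3 + D*n/3 (a(n, D) = -4/3 + (D*n + D)/3 = -4/3 + (D + D*n)/3 = -4/3 + (D/3 + D*n/3) = -4/3 + D/3 + D*n/3)
-19*a(54, y(7, 6)) = -19*(-4/3 + (-3 + 6)/3 + (1/3)*(-3 + 6)*54) = -19*(-4/3 + (1/3)*3 + (1/3)*3*54) = -19*(-4/3 + 1 + 54) = -19*161/3 = -3059/3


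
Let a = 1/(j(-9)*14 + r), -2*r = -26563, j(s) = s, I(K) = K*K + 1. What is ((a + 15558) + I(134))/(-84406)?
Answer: -881813167/2220806266 ≈ -0.39707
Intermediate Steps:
I(K) = 1 + K² (I(K) = K² + 1 = 1 + K²)
r = 26563/2 (r = -½*(-26563) = 26563/2 ≈ 13282.)
a = 2/26311 (a = 1/(-9*14 + 26563/2) = 1/(-126 + 26563/2) = 1/(26311/2) = 2/26311 ≈ 7.6014e-5)
((a + 15558) + I(134))/(-84406) = ((2/26311 + 15558) + (1 + 134²))/(-84406) = (409346540/26311 + (1 + 17956))*(-1/84406) = (409346540/26311 + 17957)*(-1/84406) = (881813167/26311)*(-1/84406) = -881813167/2220806266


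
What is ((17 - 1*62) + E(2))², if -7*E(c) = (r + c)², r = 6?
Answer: 143641/49 ≈ 2931.4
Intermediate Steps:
E(c) = -(6 + c)²/7
((17 - 1*62) + E(2))² = ((17 - 1*62) - (6 + 2)²/7)² = ((17 - 62) - ⅐*8²)² = (-45 - ⅐*64)² = (-45 - 64/7)² = (-379/7)² = 143641/49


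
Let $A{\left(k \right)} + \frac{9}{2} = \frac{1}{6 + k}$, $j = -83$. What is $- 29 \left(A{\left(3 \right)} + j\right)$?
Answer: $\frac{45617}{18} \approx 2534.3$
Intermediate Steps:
$A{\left(k \right)} = - \frac{9}{2} + \frac{1}{6 + k}$
$- 29 \left(A{\left(3 \right)} + j\right) = - 29 \left(\frac{-52 - 27}{2 \left(6 + 3\right)} - 83\right) = - 29 \left(\frac{-52 - 27}{2 \cdot 9} - 83\right) = - 29 \left(\frac{1}{2} \cdot \frac{1}{9} \left(-79\right) - 83\right) = - 29 \left(- \frac{79}{18} - 83\right) = \left(-29\right) \left(- \frac{1573}{18}\right) = \frac{45617}{18}$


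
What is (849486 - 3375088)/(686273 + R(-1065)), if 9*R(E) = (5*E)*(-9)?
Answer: -1262801/345799 ≈ -3.6518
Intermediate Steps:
R(E) = -5*E (R(E) = ((5*E)*(-9))/9 = (-45*E)/9 = -5*E)
(849486 - 3375088)/(686273 + R(-1065)) = (849486 - 3375088)/(686273 - 5*(-1065)) = -2525602/(686273 + 5325) = -2525602/691598 = -2525602*1/691598 = -1262801/345799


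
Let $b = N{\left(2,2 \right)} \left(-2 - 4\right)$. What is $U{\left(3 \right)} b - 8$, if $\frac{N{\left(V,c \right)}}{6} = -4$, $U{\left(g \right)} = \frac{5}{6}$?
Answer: $112$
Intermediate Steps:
$U{\left(g \right)} = \frac{5}{6}$ ($U{\left(g \right)} = 5 \cdot \frac{1}{6} = \frac{5}{6}$)
$N{\left(V,c \right)} = -24$ ($N{\left(V,c \right)} = 6 \left(-4\right) = -24$)
$b = 144$ ($b = - 24 \left(-2 - 4\right) = \left(-24\right) \left(-6\right) = 144$)
$U{\left(3 \right)} b - 8 = \frac{5}{6} \cdot 144 - 8 = 120 - 8 = 112$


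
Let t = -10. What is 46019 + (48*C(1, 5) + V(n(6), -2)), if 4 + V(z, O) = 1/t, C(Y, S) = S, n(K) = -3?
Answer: 462549/10 ≈ 46255.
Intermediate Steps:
V(z, O) = -41/10 (V(z, O) = -4 + 1/(-10) = -4 - 1/10 = -41/10)
46019 + (48*C(1, 5) + V(n(6), -2)) = 46019 + (48*5 - 41/10) = 46019 + (240 - 41/10) = 46019 + 2359/10 = 462549/10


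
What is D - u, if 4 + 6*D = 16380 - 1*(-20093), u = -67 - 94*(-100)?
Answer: -19529/6 ≈ -3254.8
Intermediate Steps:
u = 9333 (u = -67 + 9400 = 9333)
D = 36469/6 (D = -⅔ + (16380 - 1*(-20093))/6 = -⅔ + (16380 + 20093)/6 = -⅔ + (⅙)*36473 = -⅔ + 36473/6 = 36469/6 ≈ 6078.2)
D - u = 36469/6 - 1*9333 = 36469/6 - 9333 = -19529/6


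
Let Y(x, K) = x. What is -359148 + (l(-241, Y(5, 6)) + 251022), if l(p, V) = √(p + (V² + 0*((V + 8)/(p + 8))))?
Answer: -108126 + 6*I*√6 ≈ -1.0813e+5 + 14.697*I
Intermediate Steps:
l(p, V) = √(p + V²) (l(p, V) = √(p + (V² + 0*((8 + V)/(8 + p)))) = √(p + (V² + 0)) = √(p + V²))
-359148 + (l(-241, Y(5, 6)) + 251022) = -359148 + (√(-241 + 5²) + 251022) = -359148 + (√(-241 + 25) + 251022) = -359148 + (√(-216) + 251022) = -359148 + (6*I*√6 + 251022) = -359148 + (251022 + 6*I*√6) = -108126 + 6*I*√6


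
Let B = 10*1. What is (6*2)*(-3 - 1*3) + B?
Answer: -62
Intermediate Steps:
B = 10
(6*2)*(-3 - 1*3) + B = (6*2)*(-3 - 1*3) + 10 = 12*(-3 - 3) + 10 = 12*(-6) + 10 = -72 + 10 = -62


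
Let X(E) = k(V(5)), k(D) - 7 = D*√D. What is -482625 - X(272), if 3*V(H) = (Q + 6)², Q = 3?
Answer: -482632 - 81*√3 ≈ -4.8277e+5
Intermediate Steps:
V(H) = 27 (V(H) = (3 + 6)²/3 = (⅓)*9² = (⅓)*81 = 27)
k(D) = 7 + D^(3/2) (k(D) = 7 + D*√D = 7 + D^(3/2))
X(E) = 7 + 81*√3 (X(E) = 7 + 27^(3/2) = 7 + 81*√3)
-482625 - X(272) = -482625 - (7 + 81*√3) = -482625 + (-7 - 81*√3) = -482632 - 81*√3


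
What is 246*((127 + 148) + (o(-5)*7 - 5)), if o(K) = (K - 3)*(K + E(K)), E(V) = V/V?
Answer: 121524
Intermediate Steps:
E(V) = 1
o(K) = (1 + K)*(-3 + K) (o(K) = (K - 3)*(K + 1) = (-3 + K)*(1 + K) = (1 + K)*(-3 + K))
246*((127 + 148) + (o(-5)*7 - 5)) = 246*((127 + 148) + ((-3 + (-5)² - 2*(-5))*7 - 5)) = 246*(275 + ((-3 + 25 + 10)*7 - 5)) = 246*(275 + (32*7 - 5)) = 246*(275 + (224 - 5)) = 246*(275 + 219) = 246*494 = 121524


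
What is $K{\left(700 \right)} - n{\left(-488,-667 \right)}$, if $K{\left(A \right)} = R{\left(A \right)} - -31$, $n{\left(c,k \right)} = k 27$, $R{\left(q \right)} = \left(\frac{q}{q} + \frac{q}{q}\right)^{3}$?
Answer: $18048$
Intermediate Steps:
$R{\left(q \right)} = 8$ ($R{\left(q \right)} = \left(1 + 1\right)^{3} = 2^{3} = 8$)
$n{\left(c,k \right)} = 27 k$
$K{\left(A \right)} = 39$ ($K{\left(A \right)} = 8 - -31 = 8 + 31 = 39$)
$K{\left(700 \right)} - n{\left(-488,-667 \right)} = 39 - 27 \left(-667\right) = 39 - -18009 = 39 + 18009 = 18048$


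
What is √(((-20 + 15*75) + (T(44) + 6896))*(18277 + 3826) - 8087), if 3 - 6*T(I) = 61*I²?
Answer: I*√9295088898/6 ≈ 16069.0*I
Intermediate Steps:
T(I) = ½ - 61*I²/6
√(((-20 + 15*75) + (T(44) + 6896))*(18277 + 3826) - 8087) = √(((-20 + 15*75) + ((½ - 61/6*44²) + 6896))*(18277 + 3826) - 8087) = √(((-20 + 1125) + ((½ - 61/6*1936) + 6896))*22103 - 8087) = √((1105 + ((½ - 59048/3) + 6896))*22103 - 8087) = √((1105 + (-118093/6 + 6896))*22103 - 8087) = √((1105 - 76717/6)*22103 - 8087) = √(-70087/6*22103 - 8087) = √(-1549132961/6 - 8087) = √(-1549181483/6) = I*√9295088898/6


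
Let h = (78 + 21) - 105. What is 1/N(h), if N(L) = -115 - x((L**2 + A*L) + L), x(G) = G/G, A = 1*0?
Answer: -1/116 ≈ -0.0086207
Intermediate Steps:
A = 0
x(G) = 1
h = -6 (h = 99 - 105 = -6)
N(L) = -116 (N(L) = -115 - 1*1 = -115 - 1 = -116)
1/N(h) = 1/(-116) = -1/116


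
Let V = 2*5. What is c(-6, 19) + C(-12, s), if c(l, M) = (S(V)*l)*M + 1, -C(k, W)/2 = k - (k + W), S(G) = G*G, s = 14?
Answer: -11371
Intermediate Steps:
V = 10
S(G) = G**2
C(k, W) = 2*W (C(k, W) = -2*(k - (k + W)) = -2*(k - (W + k)) = -2*(k + (-W - k)) = -(-2)*W = 2*W)
c(l, M) = 1 + 100*M*l (c(l, M) = (10**2*l)*M + 1 = (100*l)*M + 1 = 100*M*l + 1 = 1 + 100*M*l)
c(-6, 19) + C(-12, s) = (1 + 100*19*(-6)) + 2*14 = (1 - 11400) + 28 = -11399 + 28 = -11371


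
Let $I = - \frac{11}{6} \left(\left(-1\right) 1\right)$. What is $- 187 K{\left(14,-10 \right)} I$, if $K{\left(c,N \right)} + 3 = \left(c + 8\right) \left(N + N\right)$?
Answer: $\frac{911251}{6} \approx 1.5188 \cdot 10^{5}$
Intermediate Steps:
$K{\left(c,N \right)} = -3 + 2 N \left(8 + c\right)$ ($K{\left(c,N \right)} = -3 + \left(c + 8\right) \left(N + N\right) = -3 + \left(8 + c\right) 2 N = -3 + 2 N \left(8 + c\right)$)
$I = \frac{11}{6}$ ($I = \left(-11\right) \frac{1}{6} \left(-1\right) = \left(- \frac{11}{6}\right) \left(-1\right) = \frac{11}{6} \approx 1.8333$)
$- 187 K{\left(14,-10 \right)} I = - 187 \left(-3 + 16 \left(-10\right) + 2 \left(-10\right) 14\right) \frac{11}{6} = - 187 \left(-3 - 160 - 280\right) \frac{11}{6} = \left(-187\right) \left(-443\right) \frac{11}{6} = 82841 \cdot \frac{11}{6} = \frac{911251}{6}$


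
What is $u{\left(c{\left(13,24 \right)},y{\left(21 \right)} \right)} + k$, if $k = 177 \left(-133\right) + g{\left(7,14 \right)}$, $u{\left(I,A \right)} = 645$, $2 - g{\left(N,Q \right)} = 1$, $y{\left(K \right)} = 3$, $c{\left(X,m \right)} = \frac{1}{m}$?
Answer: $-22895$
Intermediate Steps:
$g{\left(N,Q \right)} = 1$ ($g{\left(N,Q \right)} = 2 - 1 = 1$)
$k = -23540$ ($k = 177 \left(-133\right) + 1 = -23541 + 1 = -23540$)
$u{\left(c{\left(13,24 \right)},y{\left(21 \right)} \right)} + k = 645 - 23540 = -22895$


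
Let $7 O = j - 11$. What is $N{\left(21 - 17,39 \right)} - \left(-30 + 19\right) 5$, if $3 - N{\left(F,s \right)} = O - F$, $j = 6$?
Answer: $\frac{439}{7} \approx 62.714$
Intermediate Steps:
$O = - \frac{5}{7}$ ($O = \frac{6 - 11}{7} = \frac{1}{7} \left(-5\right) = - \frac{5}{7} \approx -0.71429$)
$N{\left(F,s \right)} = \frac{26}{7} + F$ ($N{\left(F,s \right)} = 3 - \left(- \frac{5}{7} - F\right) = 3 + \left(\frac{5}{7} + F\right) = \frac{26}{7} + F$)
$N{\left(21 - 17,39 \right)} - \left(-30 + 19\right) 5 = \left(\frac{26}{7} + \left(21 - 17\right)\right) - \left(-30 + 19\right) 5 = \left(\frac{26}{7} + 4\right) - \left(-11\right) 5 = \frac{54}{7} - -55 = \frac{54}{7} + 55 = \frac{439}{7}$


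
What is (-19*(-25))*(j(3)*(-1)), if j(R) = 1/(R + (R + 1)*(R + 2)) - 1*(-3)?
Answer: -33250/23 ≈ -1445.7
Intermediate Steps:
j(R) = 3 + 1/(R + (1 + R)*(2 + R)) (j(R) = 1/(R + (1 + R)*(2 + R)) + 3 = 3 + 1/(R + (1 + R)*(2 + R)))
(-19*(-25))*(j(3)*(-1)) = (-19*(-25))*(((7 + 3*3**2 + 12*3)/(2 + 3**2 + 4*3))*(-1)) = 475*(((7 + 3*9 + 36)/(2 + 9 + 12))*(-1)) = 475*(((7 + 27 + 36)/23)*(-1)) = 475*(((1/23)*70)*(-1)) = 475*((70/23)*(-1)) = 475*(-70/23) = -33250/23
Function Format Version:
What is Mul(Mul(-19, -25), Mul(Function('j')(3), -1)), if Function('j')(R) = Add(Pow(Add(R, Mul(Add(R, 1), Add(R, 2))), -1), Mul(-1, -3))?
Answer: Rational(-33250, 23) ≈ -1445.7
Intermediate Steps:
Function('j')(R) = Add(3, Pow(Add(R, Mul(Add(1, R), Add(2, R))), -1)) (Function('j')(R) = Add(Pow(Add(R, Mul(Add(1, R), Add(2, R))), -1), 3) = Add(3, Pow(Add(R, Mul(Add(1, R), Add(2, R))), -1)))
Mul(Mul(-19, -25), Mul(Function('j')(3), -1)) = Mul(Mul(-19, -25), Mul(Mul(Pow(Add(2, Pow(3, 2), Mul(4, 3)), -1), Add(7, Mul(3, Pow(3, 2)), Mul(12, 3))), -1)) = Mul(475, Mul(Mul(Pow(Add(2, 9, 12), -1), Add(7, Mul(3, 9), 36)), -1)) = Mul(475, Mul(Mul(Pow(23, -1), Add(7, 27, 36)), -1)) = Mul(475, Mul(Mul(Rational(1, 23), 70), -1)) = Mul(475, Mul(Rational(70, 23), -1)) = Mul(475, Rational(-70, 23)) = Rational(-33250, 23)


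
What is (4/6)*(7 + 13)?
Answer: 40/3 ≈ 13.333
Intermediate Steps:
(4/6)*(7 + 13) = ((⅙)*4)*20 = (⅔)*20 = 40/3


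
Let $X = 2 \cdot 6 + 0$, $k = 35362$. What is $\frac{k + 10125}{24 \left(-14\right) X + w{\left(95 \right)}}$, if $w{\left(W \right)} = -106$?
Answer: $- \frac{45487}{4138} \approx -10.993$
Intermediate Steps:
$X = 12$ ($X = 12 + 0 = 12$)
$\frac{k + 10125}{24 \left(-14\right) X + w{\left(95 \right)}} = \frac{35362 + 10125}{24 \left(-14\right) 12 - 106} = \frac{45487}{\left(-336\right) 12 - 106} = \frac{45487}{-4032 - 106} = \frac{45487}{-4138} = 45487 \left(- \frac{1}{4138}\right) = - \frac{45487}{4138}$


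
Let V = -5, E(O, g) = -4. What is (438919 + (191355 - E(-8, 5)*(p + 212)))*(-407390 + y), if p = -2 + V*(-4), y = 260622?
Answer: -92639080992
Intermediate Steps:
p = 18 (p = -2 - 5*(-4) = -2 + 20 = 18)
(438919 + (191355 - E(-8, 5)*(p + 212)))*(-407390 + y) = (438919 + (191355 - (-4)*(18 + 212)))*(-407390 + 260622) = (438919 + (191355 - (-4)*230))*(-146768) = (438919 + (191355 - 1*(-920)))*(-146768) = (438919 + (191355 + 920))*(-146768) = (438919 + 192275)*(-146768) = 631194*(-146768) = -92639080992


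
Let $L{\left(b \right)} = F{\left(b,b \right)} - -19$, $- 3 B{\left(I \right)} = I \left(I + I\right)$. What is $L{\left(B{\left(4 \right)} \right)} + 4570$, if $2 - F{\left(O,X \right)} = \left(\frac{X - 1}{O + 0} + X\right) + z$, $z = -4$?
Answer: $\frac{442039}{96} \approx 4604.6$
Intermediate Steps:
$F{\left(O,X \right)} = 6 - X - \frac{-1 + X}{O}$ ($F{\left(O,X \right)} = 2 - \left(\left(\frac{X - 1}{O + 0} + X\right) - 4\right) = 2 - \left(\left(\frac{-1 + X}{O} + X\right) - 4\right) = 2 - \left(\left(X + \frac{-1 + X}{O}\right) - 4\right) = 2 - \left(-4 + X + \frac{-1 + X}{O}\right) = 6 - X - \frac{-1 + X}{O}$)
$B{\left(I \right)} = - \frac{2 I^{2}}{3}$ ($B{\left(I \right)} = - \frac{I \left(I + I\right)}{3} = - \frac{I 2 I}{3} = - \frac{2 I^{2}}{3}$)
$L{\left(b \right)} = 19 + \frac{1 - b - b \left(-6 + b\right)}{b}$ ($L{\left(b \right)} = \frac{1 - b - b \left(-6 + b\right)}{b} - -19 = \frac{1 - b - b \left(-6 + b\right)}{b} + 19 = 19 + \frac{1 - b - b \left(-6 + b\right)}{b}$)
$L{\left(B{\left(4 \right)} \right)} + 4570 = \left(24 + \frac{1}{\left(- \frac{2}{3}\right) 4^{2}} - - \frac{2 \cdot 4^{2}}{3}\right) + 4570 = \left(24 + \frac{1}{\left(- \frac{2}{3}\right) 16} - \left(- \frac{2}{3}\right) 16\right) + 4570 = \left(24 + \frac{1}{- \frac{32}{3}} - - \frac{32}{3}\right) + 4570 = \left(24 - \frac{3}{32} + \frac{32}{3}\right) + 4570 = \frac{3319}{96} + 4570 = \frac{442039}{96}$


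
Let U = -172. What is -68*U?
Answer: 11696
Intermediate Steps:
-68*U = -68*(-172) = 11696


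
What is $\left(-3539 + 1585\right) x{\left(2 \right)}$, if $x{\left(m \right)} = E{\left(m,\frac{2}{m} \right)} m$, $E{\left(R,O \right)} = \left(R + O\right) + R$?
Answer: $-19540$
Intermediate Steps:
$E{\left(R,O \right)} = O + 2 R$ ($E{\left(R,O \right)} = \left(O + R\right) + R = O + 2 R$)
$x{\left(m \right)} = m \left(2 m + \frac{2}{m}\right)$ ($x{\left(m \right)} = \left(\frac{2}{m} + 2 m\right) m = \left(2 m + \frac{2}{m}\right) m = m \left(2 m + \frac{2}{m}\right)$)
$\left(-3539 + 1585\right) x{\left(2 \right)} = \left(-3539 + 1585\right) \left(2 + 2 \cdot 2^{2}\right) = - 1954 \left(2 + 2 \cdot 4\right) = - 1954 \left(2 + 8\right) = \left(-1954\right) 10 = -19540$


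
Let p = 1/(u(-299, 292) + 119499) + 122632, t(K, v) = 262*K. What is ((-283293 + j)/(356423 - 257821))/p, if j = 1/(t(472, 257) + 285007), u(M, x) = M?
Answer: -6900108562679200/294516489718915191371 ≈ -2.3429e-5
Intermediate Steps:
j = 1/408671 (j = 1/(262*472 + 285007) = 1/(123664 + 285007) = 1/408671 ≈ 2.4470e-6)
p = 14617734401/119200 (p = 1/(-299 + 119499) + 122632 = 1/119200 + 122632 = 14617734401/119200 ≈ 1.2263e+5)
((-283293 + j)/(356423 - 257821))/p = ((-283293 + 1/408671)/(356423 - 257821))/(14617734401/119200) = -115773633602/408671/98602*(119200/14617734401) = -115773633602/408671*1/98602*(119200/14617734401) = -57886816801/20147888971*119200/14617734401 = -6900108562679200/294516489718915191371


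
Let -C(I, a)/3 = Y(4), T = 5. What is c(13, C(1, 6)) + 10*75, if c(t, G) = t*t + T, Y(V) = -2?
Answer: 924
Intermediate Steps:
C(I, a) = 6 (C(I, a) = -3*(-2) = 6)
c(t, G) = 5 + t**2 (c(t, G) = t*t + 5 = t**2 + 5 = 5 + t**2)
c(13, C(1, 6)) + 10*75 = (5 + 13**2) + 10*75 = (5 + 169) + 750 = 174 + 750 = 924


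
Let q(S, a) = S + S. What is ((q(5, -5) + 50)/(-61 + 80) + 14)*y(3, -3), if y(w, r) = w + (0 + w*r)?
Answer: -1956/19 ≈ -102.95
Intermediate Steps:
q(S, a) = 2*S
y(w, r) = w + r*w (y(w, r) = w + (0 + r*w) = w + r*w)
((q(5, -5) + 50)/(-61 + 80) + 14)*y(3, -3) = ((2*5 + 50)/(-61 + 80) + 14)*(3*(1 - 3)) = ((10 + 50)/19 + 14)*(3*(-2)) = (60*(1/19) + 14)*(-6) = (60/19 + 14)*(-6) = (326/19)*(-6) = -1956/19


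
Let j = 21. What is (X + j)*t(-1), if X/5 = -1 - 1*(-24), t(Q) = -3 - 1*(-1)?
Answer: -272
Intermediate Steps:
t(Q) = -2 (t(Q) = -3 + 1 = -2)
X = 115 (X = 5*(-1 - 1*(-24)) = 5*(-1 + 24) = 5*23 = 115)
(X + j)*t(-1) = (115 + 21)*(-2) = 136*(-2) = -272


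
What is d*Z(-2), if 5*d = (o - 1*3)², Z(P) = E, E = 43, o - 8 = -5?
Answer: 0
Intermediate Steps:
o = 3 (o = 8 - 5 = 3)
Z(P) = 43
d = 0 (d = (3 - 1*3)²/5 = (3 - 3)²/5 = (⅕)*0² = (⅕)*0 = 0)
d*Z(-2) = 0*43 = 0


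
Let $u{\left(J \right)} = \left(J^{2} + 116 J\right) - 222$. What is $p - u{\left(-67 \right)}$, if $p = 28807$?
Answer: $32312$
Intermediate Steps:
$u{\left(J \right)} = -222 + J^{2} + 116 J$
$p - u{\left(-67 \right)} = 28807 - \left(-222 + \left(-67\right)^{2} + 116 \left(-67\right)\right) = 28807 - \left(-222 + 4489 - 7772\right) = 28807 - -3505 = 28807 + 3505 = 32312$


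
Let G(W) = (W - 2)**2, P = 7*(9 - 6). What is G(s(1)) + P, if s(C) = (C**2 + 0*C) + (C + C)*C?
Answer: 22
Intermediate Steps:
P = 21 (P = 7*3 = 21)
s(C) = 3*C**2 (s(C) = (C**2 + 0) + (2*C)*C = C**2 + 2*C**2 = 3*C**2)
G(W) = (-2 + W)**2
G(s(1)) + P = (-2 + 3*1**2)**2 + 21 = (-2 + 3*1)**2 + 21 = (-2 + 3)**2 + 21 = 1**2 + 21 = 1 + 21 = 22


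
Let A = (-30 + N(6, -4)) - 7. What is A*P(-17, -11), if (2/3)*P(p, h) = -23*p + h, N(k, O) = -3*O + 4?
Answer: -11970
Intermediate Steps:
N(k, O) = 4 - 3*O
P(p, h) = -69*p/2 + 3*h/2 (P(p, h) = 3*(-23*p + h)/2 = 3*(h - 23*p)/2 = -69*p/2 + 3*h/2)
A = -21 (A = (-30 + (4 - 3*(-4))) - 7 = (-30 + (4 + 12)) - 7 = (-30 + 16) - 7 = -14 - 7 = -21)
A*P(-17, -11) = -21*(-69/2*(-17) + (3/2)*(-11)) = -21*(1173/2 - 33/2) = -21*570 = -11970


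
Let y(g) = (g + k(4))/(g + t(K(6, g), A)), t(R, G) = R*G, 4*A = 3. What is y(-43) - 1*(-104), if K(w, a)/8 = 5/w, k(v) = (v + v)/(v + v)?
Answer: 1997/19 ≈ 105.11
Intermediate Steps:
k(v) = 1 (k(v) = (2*v)/((2*v)) = (2*v)*(1/(2*v)) = 1)
A = ¾ (A = (¼)*3 = ¾ ≈ 0.75000)
K(w, a) = 40/w (K(w, a) = 8*(5/w) = 40/w)
t(R, G) = G*R
y(g) = (1 + g)/(5 + g) (y(g) = (g + 1)/(g + 3*(40/6)/4) = (1 + g)/(g + 3*(40*(⅙))/4) = (1 + g)/(g + (¾)*(20/3)) = (1 + g)/(g + 5) = (1 + g)/(5 + g))
y(-43) - 1*(-104) = (1 - 43)/(5 - 43) - 1*(-104) = -42/(-38) + 104 = -1/38*(-42) + 104 = 21/19 + 104 = 1997/19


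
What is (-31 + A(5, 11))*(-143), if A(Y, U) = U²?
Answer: -12870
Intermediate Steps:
(-31 + A(5, 11))*(-143) = (-31 + 11²)*(-143) = (-31 + 121)*(-143) = 90*(-143) = -12870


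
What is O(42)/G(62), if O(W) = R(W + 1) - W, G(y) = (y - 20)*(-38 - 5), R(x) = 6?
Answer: 6/301 ≈ 0.019934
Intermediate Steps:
G(y) = 860 - 43*y (G(y) = (-20 + y)*(-43) = 860 - 43*y)
O(W) = 6 - W
O(42)/G(62) = (6 - 1*42)/(860 - 43*62) = (6 - 42)/(860 - 2666) = -36/(-1806) = -36*(-1/1806) = 6/301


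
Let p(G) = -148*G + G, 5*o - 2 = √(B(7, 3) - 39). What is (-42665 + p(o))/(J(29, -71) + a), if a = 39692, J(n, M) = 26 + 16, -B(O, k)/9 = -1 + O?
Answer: -213619/198670 - 147*I*√93/198670 ≈ -1.0752 - 0.0071355*I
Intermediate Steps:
B(O, k) = 9 - 9*O (B(O, k) = -9*(-1 + O) = 9 - 9*O)
J(n, M) = 42
o = ⅖ + I*√93/5 (o = ⅖ + √((9 - 9*7) - 39)/5 = ⅖ + √((9 - 63) - 39)/5 = ⅖ + √(-54 - 39)/5 = ⅖ + √(-93)/5 = ⅖ + (I*√93)/5 = ⅖ + I*√93/5 ≈ 0.4 + 1.9287*I)
p(G) = -147*G
(-42665 + p(o))/(J(29, -71) + a) = (-42665 - 147*(⅖ + I*√93/5))/(42 + 39692) = (-42665 + (-294/5 - 147*I*√93/5))/39734 = (-213619/5 - 147*I*√93/5)*(1/39734) = -213619/198670 - 147*I*√93/198670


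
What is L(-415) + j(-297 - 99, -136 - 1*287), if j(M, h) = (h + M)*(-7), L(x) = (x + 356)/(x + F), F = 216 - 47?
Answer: 1410377/246 ≈ 5733.2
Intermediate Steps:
F = 169
L(x) = (356 + x)/(169 + x) (L(x) = (x + 356)/(x + 169) = (356 + x)/(169 + x))
j(M, h) = -7*M - 7*h (j(M, h) = (M + h)*(-7) = -7*M - 7*h)
L(-415) + j(-297 - 99, -136 - 1*287) = (356 - 415)/(169 - 415) + (-7*(-297 - 99) - 7*(-136 - 1*287)) = -59/(-246) + (-7*(-396) - 7*(-136 - 287)) = -1/246*(-59) + (2772 - 7*(-423)) = 59/246 + (2772 + 2961) = 59/246 + 5733 = 1410377/246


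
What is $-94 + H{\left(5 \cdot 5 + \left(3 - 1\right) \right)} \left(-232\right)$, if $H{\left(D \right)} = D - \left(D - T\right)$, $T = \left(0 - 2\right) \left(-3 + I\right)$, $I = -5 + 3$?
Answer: $-2414$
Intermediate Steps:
$I = -2$
$T = 10$ ($T = \left(0 - 2\right) \left(-3 - 2\right) = \left(-2\right) \left(-5\right) = 10$)
$H{\left(D \right)} = 10$ ($H{\left(D \right)} = D - \left(D - 10\right) = D - \left(-10 + D\right) = 10$)
$-94 + H{\left(5 \cdot 5 + \left(3 - 1\right) \right)} \left(-232\right) = -94 + 10 \left(-232\right) = -94 - 2320 = -2414$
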